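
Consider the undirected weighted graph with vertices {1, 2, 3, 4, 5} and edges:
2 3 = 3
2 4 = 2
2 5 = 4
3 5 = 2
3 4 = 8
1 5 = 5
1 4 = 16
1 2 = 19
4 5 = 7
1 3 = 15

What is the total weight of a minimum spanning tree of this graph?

12

Kruskal: consider edges lightest-first.
2 4 (2): add — endpoints in different components.
3 5 (2): add — endpoints in different components.
2 3 (3): add — endpoints in different components.
2 5 (4): skip — 2 and 5 already connected.
1 5 (5): add — endpoints in different components.
MST edges: 2 4, 3 5, 2 3, 1 5; total weight 2+2+3+5 = 12.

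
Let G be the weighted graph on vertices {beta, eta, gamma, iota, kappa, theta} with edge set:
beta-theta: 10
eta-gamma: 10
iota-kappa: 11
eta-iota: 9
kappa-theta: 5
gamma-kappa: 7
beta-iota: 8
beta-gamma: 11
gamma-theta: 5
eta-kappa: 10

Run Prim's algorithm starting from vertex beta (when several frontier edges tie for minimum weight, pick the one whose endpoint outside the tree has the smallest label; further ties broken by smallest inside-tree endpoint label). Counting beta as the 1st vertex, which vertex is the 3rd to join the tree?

Grow the tree from beta using Prim:
Step 1: frontier [beta-iota 8, beta-theta 10, beta-gamma 11] → take beta-iota (8); add iota.
Step 2: frontier [beta-theta 10, beta-gamma 11, eta-iota 9, iota-kappa 11] → take eta-iota (9); add eta.
Step 3: frontier [beta-theta 10, beta-gamma 11, eta-gamma 10, eta-kappa 10, iota-kappa 11] → take eta-gamma (10); add gamma.
Step 4: frontier [beta-theta 10, eta-kappa 10, gamma-theta 5, gamma-kappa 7, iota-kappa 11] → take gamma-theta (5); add theta.
Step 5: frontier [eta-kappa 10, gamma-kappa 7, iota-kappa 11, kappa-theta 5] → take kappa-theta (5); add kappa.
Vertex order: beta, iota, eta, gamma, theta, kappa. The 3rd vertex is eta.

eta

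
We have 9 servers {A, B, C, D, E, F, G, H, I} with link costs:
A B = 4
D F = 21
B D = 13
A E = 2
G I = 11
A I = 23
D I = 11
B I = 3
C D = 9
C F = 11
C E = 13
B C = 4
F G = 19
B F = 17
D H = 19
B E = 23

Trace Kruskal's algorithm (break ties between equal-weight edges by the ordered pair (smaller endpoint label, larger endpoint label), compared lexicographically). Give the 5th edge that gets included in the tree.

Kruskal's algorithm — process edges by increasing weight (ties by edge label):
A E (2): add — endpoints in different components.
B I (3): add — endpoints in different components.
A B (4): add — endpoints in different components.
B C (4): add — endpoints in different components.
C D (9): add — endpoints in different components.
C F (11): add — endpoints in different components.
D I (11): skip — D and I already connected.
G I (11): add — endpoints in different components.
B D (13): skip — B and D already connected.
C E (13): skip — C and E already connected.
B F (17): skip — B and F already connected.
D H (19): add — endpoints in different components.
The 5th edge added is C D.

C-D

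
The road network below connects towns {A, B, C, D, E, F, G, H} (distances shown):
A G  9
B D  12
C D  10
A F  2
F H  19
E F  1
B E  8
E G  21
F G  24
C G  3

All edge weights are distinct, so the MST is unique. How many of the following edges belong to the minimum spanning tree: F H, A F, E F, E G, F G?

Kruskal's algorithm — process edges by increasing weight (ties by edge label):
E F (1): add — endpoints in different components.
A F (2): add — endpoints in different components.
C G (3): add — endpoints in different components.
B E (8): add — endpoints in different components.
A G (9): add — endpoints in different components.
C D (10): add — endpoints in different components.
B D (12): skip — B and D already connected.
F H (19): add — endpoints in different components.
MST edge set: {E F, A F, C G, B E, A G, C D, F H}.
Of the listed edges, {F H, A F, E F} are in the MST → 3.

3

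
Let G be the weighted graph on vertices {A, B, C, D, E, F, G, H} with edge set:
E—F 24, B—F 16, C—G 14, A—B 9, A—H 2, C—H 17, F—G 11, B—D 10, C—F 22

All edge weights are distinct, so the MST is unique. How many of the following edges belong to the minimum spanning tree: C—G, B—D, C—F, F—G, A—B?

Sort edges by weight, then run Kruskal:
A—H (2): add — endpoints in different components.
A—B (9): add — endpoints in different components.
B—D (10): add — endpoints in different components.
F—G (11): add — endpoints in different components.
C—G (14): add — endpoints in different components.
B—F (16): add — endpoints in different components.
C—H (17): skip — C and H already connected.
C—F (22): skip — C and F already connected.
E—F (24): add — endpoints in different components.
MST edge set: {A—H, A—B, B—D, F—G, C—G, B—F, E—F}.
Of the listed edges, {C—G, B—D, F—G, A—B} are in the MST → 4.

4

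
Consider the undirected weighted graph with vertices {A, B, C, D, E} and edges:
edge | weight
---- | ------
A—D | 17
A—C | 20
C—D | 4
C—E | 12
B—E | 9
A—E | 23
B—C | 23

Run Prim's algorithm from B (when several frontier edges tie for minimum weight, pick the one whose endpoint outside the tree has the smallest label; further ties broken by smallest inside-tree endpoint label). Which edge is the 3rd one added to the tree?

C-D

Prim's algorithm from B:
Step 1: frontier [B—E 9, B—C 23] → take B—E (9); add E.
Step 2: frontier [B—C 23, C—E 12, A—E 23] → take C—E (12); add C.
Step 3: frontier [C—D 4, A—C 20, A—E 23] → take C—D (4); add D.
Step 4: frontier [A—C 20, A—D 17, A—E 23] → take A—D (17); add A.
The 3rd edge added is C—D.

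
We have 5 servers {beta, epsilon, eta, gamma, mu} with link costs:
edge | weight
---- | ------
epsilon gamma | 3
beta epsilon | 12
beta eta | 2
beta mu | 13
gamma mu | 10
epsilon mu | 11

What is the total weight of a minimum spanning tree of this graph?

27

Sort edges by weight, then run Kruskal:
beta eta (2): add — endpoints in different components.
epsilon gamma (3): add — endpoints in different components.
gamma mu (10): add — endpoints in different components.
epsilon mu (11): skip — mu and epsilon already connected.
beta epsilon (12): add — endpoints in different components.
MST edges: beta eta, epsilon gamma, gamma mu, beta epsilon; total weight 2+3+10+12 = 27.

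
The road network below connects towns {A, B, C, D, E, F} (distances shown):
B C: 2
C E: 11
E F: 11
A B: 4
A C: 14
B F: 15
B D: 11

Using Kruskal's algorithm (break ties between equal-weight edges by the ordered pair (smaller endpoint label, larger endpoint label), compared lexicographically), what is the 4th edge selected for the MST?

C-E

Kruskal: consider edges lightest-first.
B C (2): add — endpoints in different components.
A B (4): add — endpoints in different components.
B D (11): add — endpoints in different components.
C E (11): add — endpoints in different components.
E F (11): add — endpoints in different components.
The 4th edge added is C E.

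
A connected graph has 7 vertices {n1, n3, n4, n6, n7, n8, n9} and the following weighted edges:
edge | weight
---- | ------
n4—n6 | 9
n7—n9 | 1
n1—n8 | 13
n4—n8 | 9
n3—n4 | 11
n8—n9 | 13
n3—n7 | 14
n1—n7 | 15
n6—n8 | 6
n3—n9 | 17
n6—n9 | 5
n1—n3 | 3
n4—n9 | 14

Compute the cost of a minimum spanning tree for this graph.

35

Sort edges by weight, then run Kruskal:
n7—n9 (1): add. Components now {n1} {n7,n9} {n3} {n4} {n6} {n8}
n1—n3 (3): add. Components now {n1,n3} {n7,n9} {n4} {n6} {n8}
n6—n9 (5): add. Components now {n1,n3} {n6,n7,n9} {n4} {n8}
n6—n8 (6): add. Components now {n1,n3} {n6,n7,n8,n9} {n4}
n4—n6 (9): add. Components now {n1,n3} {n4,n6,n7,n8,n9}
n4—n8 (9): skip — n4 and n8 already connected.
n3—n4 (11): add. Components now {n1,n3,n4,n6,n7,n8,n9}
MST edges: n7—n9, n1—n3, n6—n9, n6—n8, n4—n6, n3—n4; total weight 1+3+5+6+9+11 = 35.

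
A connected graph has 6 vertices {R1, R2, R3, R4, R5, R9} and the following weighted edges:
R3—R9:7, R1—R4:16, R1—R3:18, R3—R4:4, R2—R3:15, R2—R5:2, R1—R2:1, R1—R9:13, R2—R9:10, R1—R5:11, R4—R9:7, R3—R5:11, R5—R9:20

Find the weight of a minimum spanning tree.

24

Grow the tree from R5 using Prim:
Step 1: cheapest edge leaving the tree is R2—R5 (2); add R2.
Step 2: cheapest edge leaving the tree is R1—R2 (1); add R1.
Step 3: cheapest edge leaving the tree is R2—R9 (10); add R9.
Step 4: cheapest edge leaving the tree is R3—R9 (7); add R3.
Step 5: cheapest edge leaving the tree is R3—R4 (4); add R4.
MST edges: R2—R5, R1—R2, R2—R9, R3—R9, R3—R4; total weight 2+1+10+7+4 = 24.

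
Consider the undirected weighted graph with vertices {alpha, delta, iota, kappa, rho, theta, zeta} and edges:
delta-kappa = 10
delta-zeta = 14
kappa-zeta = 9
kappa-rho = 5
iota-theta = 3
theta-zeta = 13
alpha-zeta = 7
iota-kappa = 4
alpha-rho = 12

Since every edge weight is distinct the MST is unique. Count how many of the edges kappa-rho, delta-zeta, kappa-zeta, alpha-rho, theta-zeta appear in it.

Sort edges by weight, then run Kruskal:
iota-theta (3): add. Components now {delta} {zeta} {kappa} {iota,theta} {alpha} {rho}
iota-kappa (4): add. Components now {delta} {zeta} {iota,kappa,theta} {alpha} {rho}
kappa-rho (5): add. Components now {delta} {zeta} {iota,kappa,rho,theta} {alpha}
alpha-zeta (7): add. Components now {delta} {alpha,zeta} {iota,kappa,rho,theta}
kappa-zeta (9): add. Components now {delta} {alpha,iota,kappa,rho,theta,zeta}
delta-kappa (10): add. Components now {alpha,delta,iota,kappa,rho,theta,zeta}
MST edge set: {iota-theta, iota-kappa, kappa-rho, alpha-zeta, kappa-zeta, delta-kappa}.
Of the listed edges, {kappa-rho, kappa-zeta} are in the MST → 2.

2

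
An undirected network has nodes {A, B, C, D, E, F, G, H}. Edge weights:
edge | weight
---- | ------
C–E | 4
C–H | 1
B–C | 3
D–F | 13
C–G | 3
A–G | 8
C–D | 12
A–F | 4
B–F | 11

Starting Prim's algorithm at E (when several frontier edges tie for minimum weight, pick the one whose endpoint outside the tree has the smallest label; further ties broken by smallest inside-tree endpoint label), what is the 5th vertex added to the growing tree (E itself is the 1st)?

Prim's algorithm from E:
Step 1: cheapest edge leaving the tree is C–E (4); add C.
Step 2: cheapest edge leaving the tree is C–H (1); add H.
Step 3: cheapest edge leaving the tree is B–C (3); add B.
Step 4: cheapest edge leaving the tree is C–G (3); add G.
Step 5: cheapest edge leaving the tree is A–G (8); add A.
Step 6: cheapest edge leaving the tree is A–F (4); add F.
Step 7: cheapest edge leaving the tree is C–D (12); add D.
Vertex order: E, C, H, B, G, A, F, D. The 5th vertex is G.

G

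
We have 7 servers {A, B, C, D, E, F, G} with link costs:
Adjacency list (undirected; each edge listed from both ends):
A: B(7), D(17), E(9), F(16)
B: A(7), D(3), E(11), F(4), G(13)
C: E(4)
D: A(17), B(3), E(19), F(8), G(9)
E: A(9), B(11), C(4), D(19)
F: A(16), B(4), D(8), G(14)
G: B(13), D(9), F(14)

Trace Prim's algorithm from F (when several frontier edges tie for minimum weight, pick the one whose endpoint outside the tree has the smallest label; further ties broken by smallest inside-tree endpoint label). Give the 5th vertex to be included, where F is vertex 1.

Grow the tree from F using Prim:
Step 1: frontier [B F 4, D F 8, F G 14, A F 16] → take B F (4); add B.
Step 2: frontier [B D 3, A B 7, B E 11, B G 13, D F 8, F G 14, A F 16] → take B D (3); add D.
Step 3: frontier [A B 7, B E 11, B G 13, D G 9, A D 17, D E 19, F G 14, A F 16] → take A B (7); add A.
Step 4: frontier [A E 9, B E 11, B G 13, D G 9, D E 19, F G 14] → take A E (9); add E.
Step 5: frontier [B G 13, D G 9, C E 4, F G 14] → take C E (4); add C.
Step 6: frontier [B G 13, D G 9, F G 14] → take D G (9); add G.
Vertex order: F, B, D, A, E, C, G. The 5th vertex is E.

E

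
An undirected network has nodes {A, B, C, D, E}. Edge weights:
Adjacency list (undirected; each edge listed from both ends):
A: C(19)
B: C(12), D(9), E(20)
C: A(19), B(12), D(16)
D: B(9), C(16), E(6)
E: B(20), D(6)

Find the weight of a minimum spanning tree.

Prim, starting at A.
Step 1: cheapest edge leaving the tree is A–C (19); add C.
Step 2: cheapest edge leaving the tree is B–C (12); add B.
Step 3: cheapest edge leaving the tree is B–D (9); add D.
Step 4: cheapest edge leaving the tree is D–E (6); add E.
MST edges: A–C, B–C, B–D, D–E; total weight 19+12+9+6 = 46.

46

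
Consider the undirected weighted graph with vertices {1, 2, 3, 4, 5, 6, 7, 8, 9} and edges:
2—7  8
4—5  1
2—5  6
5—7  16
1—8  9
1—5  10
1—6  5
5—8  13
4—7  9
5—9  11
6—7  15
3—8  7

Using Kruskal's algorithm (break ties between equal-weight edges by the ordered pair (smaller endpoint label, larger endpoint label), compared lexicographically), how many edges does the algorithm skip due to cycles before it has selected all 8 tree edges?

Kruskal: consider edges lightest-first.
4—5 (1): add — endpoints in different components.
1—6 (5): add — endpoints in different components.
2—5 (6): add — endpoints in different components.
3—8 (7): add — endpoints in different components.
2—7 (8): add — endpoints in different components.
1—8 (9): add — endpoints in different components.
4—7 (9): skip — 4 and 7 already connected.
1—5 (10): add — endpoints in different components.
5—9 (11): add — endpoints in different components.
Edges rejected before the tree was complete: 1.

1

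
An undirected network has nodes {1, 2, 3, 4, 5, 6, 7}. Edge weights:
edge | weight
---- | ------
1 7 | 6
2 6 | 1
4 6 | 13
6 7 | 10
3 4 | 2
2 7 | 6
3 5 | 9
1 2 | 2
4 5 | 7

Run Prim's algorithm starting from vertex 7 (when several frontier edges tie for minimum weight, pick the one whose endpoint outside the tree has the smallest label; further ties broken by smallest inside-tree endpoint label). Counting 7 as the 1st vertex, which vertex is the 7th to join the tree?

Grow the tree from 7 using Prim:
Step 1: cheapest edge leaving the tree is 1 7 (6); add 1.
Step 2: cheapest edge leaving the tree is 1 2 (2); add 2.
Step 3: cheapest edge leaving the tree is 2 6 (1); add 6.
Step 4: cheapest edge leaving the tree is 4 6 (13); add 4.
Step 5: cheapest edge leaving the tree is 3 4 (2); add 3.
Step 6: cheapest edge leaving the tree is 4 5 (7); add 5.
Vertex order: 7, 1, 2, 6, 4, 3, 5. The 7th vertex is 5.

5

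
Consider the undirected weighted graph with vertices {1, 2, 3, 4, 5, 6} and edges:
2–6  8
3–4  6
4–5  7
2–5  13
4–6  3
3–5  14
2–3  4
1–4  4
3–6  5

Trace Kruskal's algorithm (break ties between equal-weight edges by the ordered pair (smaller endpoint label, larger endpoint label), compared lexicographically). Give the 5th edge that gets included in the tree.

Kruskal's algorithm — process edges by increasing weight (ties by edge label):
4–6 (3): add — endpoints in different components.
1–4 (4): add — endpoints in different components.
2–3 (4): add — endpoints in different components.
3–6 (5): add — endpoints in different components.
3–4 (6): skip — 3 and 4 already connected.
4–5 (7): add — endpoints in different components.
The 5th edge added is 4–5.

4-5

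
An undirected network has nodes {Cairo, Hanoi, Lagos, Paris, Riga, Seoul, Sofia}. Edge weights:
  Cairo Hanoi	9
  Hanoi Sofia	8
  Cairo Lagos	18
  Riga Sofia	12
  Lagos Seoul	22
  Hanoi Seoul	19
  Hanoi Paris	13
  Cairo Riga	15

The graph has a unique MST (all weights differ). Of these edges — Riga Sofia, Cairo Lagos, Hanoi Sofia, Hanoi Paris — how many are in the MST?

4

Kruskal: consider edges lightest-first.
Hanoi Sofia (8): add. Components now {Hanoi,Sofia} {Cairo} {Paris} {Seoul} {Lagos} {Riga}
Cairo Hanoi (9): add. Components now {Cairo,Hanoi,Sofia} {Paris} {Seoul} {Lagos} {Riga}
Riga Sofia (12): add. Components now {Cairo,Hanoi,Riga,Sofia} {Paris} {Seoul} {Lagos}
Hanoi Paris (13): add. Components now {Cairo,Hanoi,Paris,Riga,Sofia} {Seoul} {Lagos}
Cairo Riga (15): skip — Cairo and Riga already connected.
Cairo Lagos (18): add. Components now {Cairo,Hanoi,Lagos,Paris,Riga,Sofia} {Seoul}
Hanoi Seoul (19): add. Components now {Cairo,Hanoi,Lagos,Paris,Riga,Seoul,Sofia}
MST edge set: {Hanoi Sofia, Cairo Hanoi, Riga Sofia, Hanoi Paris, Cairo Lagos, Hanoi Seoul}.
Of the listed edges, {Riga Sofia, Cairo Lagos, Hanoi Sofia, Hanoi Paris} are in the MST → 4.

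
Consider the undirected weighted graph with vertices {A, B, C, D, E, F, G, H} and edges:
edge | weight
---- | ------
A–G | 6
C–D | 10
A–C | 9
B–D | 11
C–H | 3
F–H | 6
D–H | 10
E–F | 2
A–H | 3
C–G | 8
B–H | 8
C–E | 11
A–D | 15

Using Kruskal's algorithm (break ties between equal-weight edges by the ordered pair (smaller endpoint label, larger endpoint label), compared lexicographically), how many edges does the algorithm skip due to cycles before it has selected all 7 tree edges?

Sort edges by weight, then run Kruskal:
E–F (2): add — endpoints in different components.
A–H (3): add — endpoints in different components.
C–H (3): add — endpoints in different components.
A–G (6): add — endpoints in different components.
F–H (6): add — endpoints in different components.
B–H (8): add — endpoints in different components.
C–G (8): skip — C and G already connected.
A–C (9): skip — A and C already connected.
C–D (10): add — endpoints in different components.
Edges rejected before the tree was complete: 2.

2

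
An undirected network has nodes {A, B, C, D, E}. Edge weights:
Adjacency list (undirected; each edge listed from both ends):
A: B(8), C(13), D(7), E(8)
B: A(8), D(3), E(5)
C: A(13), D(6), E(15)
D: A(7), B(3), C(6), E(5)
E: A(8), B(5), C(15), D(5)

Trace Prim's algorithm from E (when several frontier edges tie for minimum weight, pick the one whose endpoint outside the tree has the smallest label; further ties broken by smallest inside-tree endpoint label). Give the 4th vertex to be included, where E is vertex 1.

C

Prim's algorithm from E:
Step 1: cheapest edge leaving the tree is B E (5); add B.
Step 2: cheapest edge leaving the tree is B D (3); add D.
Step 3: cheapest edge leaving the tree is C D (6); add C.
Step 4: cheapest edge leaving the tree is A D (7); add A.
Vertex order: E, B, D, C, A. The 4th vertex is C.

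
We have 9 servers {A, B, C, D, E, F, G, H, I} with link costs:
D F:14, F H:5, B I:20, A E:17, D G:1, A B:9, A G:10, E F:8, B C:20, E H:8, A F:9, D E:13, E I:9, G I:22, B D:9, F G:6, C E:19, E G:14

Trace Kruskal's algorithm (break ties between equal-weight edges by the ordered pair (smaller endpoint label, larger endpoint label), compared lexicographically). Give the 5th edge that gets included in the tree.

A-B

Kruskal's algorithm — process edges by increasing weight (ties by edge label):
D G (1): add — endpoints in different components.
F H (5): add — endpoints in different components.
F G (6): add — endpoints in different components.
E F (8): add — endpoints in different components.
E H (8): skip — E and H already connected.
A B (9): add — endpoints in different components.
A F (9): add — endpoints in different components.
B D (9): skip — B and D already connected.
E I (9): add — endpoints in different components.
A G (10): skip — A and G already connected.
D E (13): skip — D and E already connected.
D F (14): skip — D and F already connected.
E G (14): skip — E and G already connected.
A E (17): skip — A and E already connected.
C E (19): add — endpoints in different components.
The 5th edge added is A B.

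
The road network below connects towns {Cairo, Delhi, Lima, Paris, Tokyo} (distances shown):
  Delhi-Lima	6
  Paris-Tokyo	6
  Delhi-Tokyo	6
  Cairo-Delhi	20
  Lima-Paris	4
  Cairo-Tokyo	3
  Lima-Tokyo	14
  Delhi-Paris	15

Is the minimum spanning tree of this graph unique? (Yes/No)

Kruskal: consider edges lightest-first.
Cairo-Tokyo (3): add. Components now {Cairo,Tokyo} {Paris} {Lima} {Delhi}
Lima-Paris (4): add. Components now {Cairo,Tokyo} {Lima,Paris} {Delhi}
Delhi-Lima (6): add. Components now {Cairo,Tokyo} {Delhi,Lima,Paris}
Delhi-Tokyo (6): add. Components now {Cairo,Delhi,Lima,Paris,Tokyo}
Non-tree edge Paris-Tokyo has weight 6, equal to the heaviest edge on its tree cycle — swapping gives another MST of the same weight. Not unique.

No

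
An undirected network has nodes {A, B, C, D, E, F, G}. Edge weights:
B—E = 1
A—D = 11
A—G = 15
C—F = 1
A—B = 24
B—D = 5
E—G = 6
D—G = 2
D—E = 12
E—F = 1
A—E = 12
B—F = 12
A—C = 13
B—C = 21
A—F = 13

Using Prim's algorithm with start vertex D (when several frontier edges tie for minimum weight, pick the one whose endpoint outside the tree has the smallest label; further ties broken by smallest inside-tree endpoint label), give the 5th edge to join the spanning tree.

Prim, starting at D.
Step 1: cheapest edge leaving the tree is D—G (2); add G.
Step 2: cheapest edge leaving the tree is B—D (5); add B.
Step 3: cheapest edge leaving the tree is B—E (1); add E.
Step 4: cheapest edge leaving the tree is E—F (1); add F.
Step 5: cheapest edge leaving the tree is C—F (1); add C.
Step 6: cheapest edge leaving the tree is A—D (11); add A.
The 5th edge added is C—F.

C-F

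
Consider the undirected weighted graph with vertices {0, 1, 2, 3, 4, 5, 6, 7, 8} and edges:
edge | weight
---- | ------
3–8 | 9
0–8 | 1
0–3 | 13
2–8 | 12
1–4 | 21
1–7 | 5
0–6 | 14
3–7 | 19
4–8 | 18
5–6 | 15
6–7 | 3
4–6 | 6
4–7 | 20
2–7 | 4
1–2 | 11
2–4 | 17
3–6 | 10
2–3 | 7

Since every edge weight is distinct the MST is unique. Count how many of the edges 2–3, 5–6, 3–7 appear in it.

2

Kruskal: consider edges lightest-first.
0–8 (1): add — endpoints in different components.
6–7 (3): add — endpoints in different components.
2–7 (4): add — endpoints in different components.
1–7 (5): add — endpoints in different components.
4–6 (6): add — endpoints in different components.
2–3 (7): add — endpoints in different components.
3–8 (9): add — endpoints in different components.
3–6 (10): skip — 3 and 6 already connected.
1–2 (11): skip — 1 and 2 already connected.
2–8 (12): skip — 2 and 8 already connected.
0–3 (13): skip — 0 and 3 already connected.
0–6 (14): skip — 0 and 6 already connected.
5–6 (15): add — endpoints in different components.
MST edge set: {0–8, 6–7, 2–7, 1–7, 4–6, 2–3, 3–8, 5–6}.
Of the listed edges, {2–3, 5–6} are in the MST → 2.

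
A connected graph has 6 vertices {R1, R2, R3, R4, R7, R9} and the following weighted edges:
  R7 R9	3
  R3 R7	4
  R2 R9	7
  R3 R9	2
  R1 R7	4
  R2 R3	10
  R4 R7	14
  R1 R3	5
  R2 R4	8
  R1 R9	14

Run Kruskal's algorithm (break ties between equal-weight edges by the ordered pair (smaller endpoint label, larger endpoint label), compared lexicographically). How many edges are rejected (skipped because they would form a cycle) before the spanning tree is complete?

Sort edges by weight, then run Kruskal:
R3 R9 (2): add — endpoints in different components.
R7 R9 (3): add — endpoints in different components.
R1 R7 (4): add — endpoints in different components.
R3 R7 (4): skip — R3 and R7 already connected.
R1 R3 (5): skip — R1 and R3 already connected.
R2 R9 (7): add — endpoints in different components.
R2 R4 (8): add — endpoints in different components.
Edges rejected before the tree was complete: 2.

2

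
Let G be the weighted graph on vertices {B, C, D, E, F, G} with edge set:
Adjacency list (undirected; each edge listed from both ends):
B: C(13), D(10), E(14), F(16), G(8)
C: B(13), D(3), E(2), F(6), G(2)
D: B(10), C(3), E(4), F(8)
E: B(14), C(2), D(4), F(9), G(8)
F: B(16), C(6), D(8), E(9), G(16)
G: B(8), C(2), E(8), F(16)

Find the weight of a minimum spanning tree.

21

Sort edges by weight, then run Kruskal:
C E (2): add. Components now {B} {C,E} {D} {F} {G}
C G (2): add. Components now {B} {C,E,G} {D} {F}
C D (3): add. Components now {B} {C,D,E,G} {F}
D E (4): skip — D and E already connected.
C F (6): add. Components now {B} {C,D,E,F,G}
B G (8): add. Components now {B,C,D,E,F,G}
MST edges: C E, C G, C D, C F, B G; total weight 2+2+3+6+8 = 21.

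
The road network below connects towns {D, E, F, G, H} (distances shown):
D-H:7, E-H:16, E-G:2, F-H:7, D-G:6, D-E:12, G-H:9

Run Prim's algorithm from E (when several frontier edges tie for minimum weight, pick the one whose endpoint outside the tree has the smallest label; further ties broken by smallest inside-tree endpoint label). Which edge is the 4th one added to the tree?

F-H

Prim's algorithm from E:
Step 1: frontier [E-G 2, D-E 12, E-H 16] → take E-G (2); add G.
Step 2: frontier [D-E 12, E-H 16, D-G 6, G-H 9] → take D-G (6); add D.
Step 3: frontier [D-H 7, E-H 16, G-H 9] → take D-H (7); add H.
Step 4: frontier [F-H 7] → take F-H (7); add F.
The 4th edge added is F-H.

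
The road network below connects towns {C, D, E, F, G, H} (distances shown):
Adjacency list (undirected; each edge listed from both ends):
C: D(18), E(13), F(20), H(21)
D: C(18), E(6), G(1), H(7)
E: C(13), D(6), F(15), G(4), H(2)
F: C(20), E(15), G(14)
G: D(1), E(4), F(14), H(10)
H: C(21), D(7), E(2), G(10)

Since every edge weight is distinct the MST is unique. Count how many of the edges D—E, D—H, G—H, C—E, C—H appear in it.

1

Sort edges by weight, then run Kruskal:
D—G (1): add. Components now {C} {D,G} {E} {F} {H}
E—H (2): add. Components now {C} {D,G} {E,H} {F}
E—G (4): add. Components now {C} {D,E,G,H} {F}
D—E (6): skip — D and E already connected.
D—H (7): skip — D and H already connected.
G—H (10): skip — G and H already connected.
C—E (13): add. Components now {C,D,E,G,H} {F}
F—G (14): add. Components now {C,D,E,F,G,H}
MST edge set: {D—G, E—H, E—G, C—E, F—G}.
Of the listed edges, {C—E} are in the MST → 1.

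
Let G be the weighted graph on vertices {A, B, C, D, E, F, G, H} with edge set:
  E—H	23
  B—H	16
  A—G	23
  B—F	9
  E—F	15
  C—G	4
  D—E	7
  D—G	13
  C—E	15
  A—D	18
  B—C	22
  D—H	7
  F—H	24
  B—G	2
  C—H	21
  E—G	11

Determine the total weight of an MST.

58

Kruskal: consider edges lightest-first.
B—G (2): add — endpoints in different components.
C—G (4): add — endpoints in different components.
D—E (7): add — endpoints in different components.
D—H (7): add — endpoints in different components.
B—F (9): add — endpoints in different components.
E—G (11): add — endpoints in different components.
D—G (13): skip — D and G already connected.
C—E (15): skip — C and E already connected.
E—F (15): skip — E and F already connected.
B—H (16): skip — B and H already connected.
A—D (18): add — endpoints in different components.
MST edges: B—G, C—G, D—E, D—H, B—F, E—G, A—D; total weight 2+4+7+7+9+11+18 = 58.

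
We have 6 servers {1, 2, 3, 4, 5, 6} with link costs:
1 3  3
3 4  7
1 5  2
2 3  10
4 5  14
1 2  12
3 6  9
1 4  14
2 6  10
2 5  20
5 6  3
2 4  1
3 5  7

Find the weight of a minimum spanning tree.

16

Prim, starting at 1.
Step 1: frontier [1 5 2, 1 3 3, 1 2 12, 1 4 14] → take 1 5 (2); add 5.
Step 2: frontier [1 3 3, 1 2 12, 1 4 14, 5 6 3, 3 5 7, 4 5 14, 2 5 20] → take 1 3 (3); add 3.
Step 3: frontier [1 2 12, 1 4 14, 3 4 7, 3 6 9, 2 3 10, 5 6 3, 4 5 14, 2 5 20] → take 5 6 (3); add 6.
Step 4: frontier [1 2 12, 1 4 14, 3 4 7, 2 3 10, 4 5 14, 2 5 20, 2 6 10] → take 3 4 (7); add 4.
Step 5: frontier [1 2 12, 2 3 10, 2 4 1, 2 5 20, 2 6 10] → take 2 4 (1); add 2.
MST edges: 1 5, 1 3, 5 6, 3 4, 2 4; total weight 2+3+3+7+1 = 16.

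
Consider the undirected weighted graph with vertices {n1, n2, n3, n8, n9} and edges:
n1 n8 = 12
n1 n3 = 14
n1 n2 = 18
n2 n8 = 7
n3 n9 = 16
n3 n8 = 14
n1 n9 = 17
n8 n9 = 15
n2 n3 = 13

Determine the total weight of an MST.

47

Kruskal's algorithm — process edges by increasing weight (ties by edge label):
n2 n8 (7): add. Components now {n2,n8} {n1} {n3} {n9}
n1 n8 (12): add. Components now {n1,n2,n8} {n3} {n9}
n2 n3 (13): add. Components now {n1,n2,n3,n8} {n9}
n1 n3 (14): skip — n1 and n3 already connected.
n3 n8 (14): skip — n8 and n3 already connected.
n8 n9 (15): add. Components now {n1,n2,n3,n8,n9}
MST edges: n2 n8, n1 n8, n2 n3, n8 n9; total weight 7+12+13+15 = 47.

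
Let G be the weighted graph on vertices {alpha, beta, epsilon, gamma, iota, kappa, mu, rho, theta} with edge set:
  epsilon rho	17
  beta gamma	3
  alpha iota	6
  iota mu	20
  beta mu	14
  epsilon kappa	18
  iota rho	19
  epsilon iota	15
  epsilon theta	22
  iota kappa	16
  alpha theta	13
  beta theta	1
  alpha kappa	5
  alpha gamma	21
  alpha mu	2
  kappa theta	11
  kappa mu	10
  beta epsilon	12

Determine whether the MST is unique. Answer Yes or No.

Kruskal's algorithm — process edges by increasing weight (ties by edge label):
beta theta (1): add — endpoints in different components.
alpha mu (2): add — endpoints in different components.
beta gamma (3): add — endpoints in different components.
alpha kappa (5): add — endpoints in different components.
alpha iota (6): add — endpoints in different components.
kappa mu (10): skip — mu and kappa already connected.
kappa theta (11): add — endpoints in different components.
beta epsilon (12): add — endpoints in different components.
alpha theta (13): skip — theta and alpha already connected.
beta mu (14): skip — beta and mu already connected.
epsilon iota (15): skip — iota and epsilon already connected.
iota kappa (16): skip — iota and kappa already connected.
epsilon rho (17): add — endpoints in different components.
Every non-tree edge has weight strictly greater than the heaviest edge on the tree path between its endpoints, so the MST is unique.

Yes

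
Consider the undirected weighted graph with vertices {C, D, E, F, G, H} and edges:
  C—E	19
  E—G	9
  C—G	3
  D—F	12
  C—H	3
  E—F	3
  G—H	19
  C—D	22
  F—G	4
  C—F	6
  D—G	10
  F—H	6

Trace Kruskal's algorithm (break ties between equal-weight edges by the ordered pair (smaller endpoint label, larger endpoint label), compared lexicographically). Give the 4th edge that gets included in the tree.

Sort edges by weight, then run Kruskal:
C—G (3): add — endpoints in different components.
C—H (3): add — endpoints in different components.
E—F (3): add — endpoints in different components.
F—G (4): add — endpoints in different components.
C—F (6): skip — C and F already connected.
F—H (6): skip — F and H already connected.
E—G (9): skip — E and G already connected.
D—G (10): add — endpoints in different components.
The 4th edge added is F—G.

F-G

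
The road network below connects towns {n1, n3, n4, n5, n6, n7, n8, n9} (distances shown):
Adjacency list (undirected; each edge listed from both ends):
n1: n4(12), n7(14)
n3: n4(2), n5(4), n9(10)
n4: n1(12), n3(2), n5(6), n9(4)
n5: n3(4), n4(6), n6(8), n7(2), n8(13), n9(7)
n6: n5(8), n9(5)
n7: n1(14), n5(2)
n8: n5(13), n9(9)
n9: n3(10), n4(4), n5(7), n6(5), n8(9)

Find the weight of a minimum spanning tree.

38

Prim's algorithm from n9:
Step 1: frontier [n4-n9 4, n6-n9 5, n5-n9 7, n8-n9 9, n3-n9 10] → take n4-n9 (4); add n4.
Step 2: frontier [n3-n4 2, n4-n5 6, n1-n4 12, n6-n9 5, n5-n9 7, n8-n9 9, n3-n9 10] → take n3-n4 (2); add n3.
Step 3: frontier [n3-n5 4, n4-n5 6, n1-n4 12, n6-n9 5, n5-n9 7, n8-n9 9] → take n3-n5 (4); add n5.
Step 4: frontier [n1-n4 12, n5-n7 2, n5-n6 8, n5-n8 13, n6-n9 5, n8-n9 9] → take n5-n7 (2); add n7.
Step 5: frontier [n1-n4 12, n5-n6 8, n5-n8 13, n1-n7 14, n6-n9 5, n8-n9 9] → take n6-n9 (5); add n6.
Step 6: frontier [n1-n4 12, n5-n8 13, n1-n7 14, n8-n9 9] → take n8-n9 (9); add n8.
Step 7: frontier [n1-n4 12, n1-n7 14] → take n1-n4 (12); add n1.
MST edges: n4-n9, n3-n4, n3-n5, n5-n7, n6-n9, n8-n9, n1-n4; total weight 4+2+4+2+5+9+12 = 38.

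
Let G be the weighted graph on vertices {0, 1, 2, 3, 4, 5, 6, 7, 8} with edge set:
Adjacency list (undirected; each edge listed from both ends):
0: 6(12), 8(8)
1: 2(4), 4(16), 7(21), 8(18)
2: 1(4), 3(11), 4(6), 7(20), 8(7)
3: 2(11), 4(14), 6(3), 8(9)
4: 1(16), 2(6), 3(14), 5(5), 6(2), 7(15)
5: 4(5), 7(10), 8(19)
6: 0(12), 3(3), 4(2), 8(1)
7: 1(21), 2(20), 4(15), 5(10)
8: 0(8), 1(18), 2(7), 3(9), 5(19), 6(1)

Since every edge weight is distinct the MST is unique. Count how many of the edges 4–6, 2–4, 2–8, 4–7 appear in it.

2

Kruskal: consider edges lightest-first.
6–8 (1): add — endpoints in different components.
4–6 (2): add — endpoints in different components.
3–6 (3): add — endpoints in different components.
1–2 (4): add — endpoints in different components.
4–5 (5): add — endpoints in different components.
2–4 (6): add — endpoints in different components.
2–8 (7): skip — 2 and 8 already connected.
0–8 (8): add — endpoints in different components.
3–8 (9): skip — 3 and 8 already connected.
5–7 (10): add — endpoints in different components.
MST edge set: {6–8, 4–6, 3–6, 1–2, 4–5, 2–4, 0–8, 5–7}.
Of the listed edges, {4–6, 2–4} are in the MST → 2.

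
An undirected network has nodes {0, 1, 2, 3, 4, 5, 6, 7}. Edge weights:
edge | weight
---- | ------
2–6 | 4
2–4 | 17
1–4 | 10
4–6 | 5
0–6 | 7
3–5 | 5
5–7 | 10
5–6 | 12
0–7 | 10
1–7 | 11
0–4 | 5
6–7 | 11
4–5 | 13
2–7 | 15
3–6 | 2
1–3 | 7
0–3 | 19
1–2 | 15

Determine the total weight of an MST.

Prim, starting at 6.
Step 1: cheapest edge leaving the tree is 3–6 (2); add 3.
Step 2: cheapest edge leaving the tree is 2–6 (4); add 2.
Step 3: cheapest edge leaving the tree is 4–6 (5); add 4.
Step 4: cheapest edge leaving the tree is 0–4 (5); add 0.
Step 5: cheapest edge leaving the tree is 3–5 (5); add 5.
Step 6: cheapest edge leaving the tree is 1–3 (7); add 1.
Step 7: cheapest edge leaving the tree is 0–7 (10); add 7.
MST edges: 3–6, 2–6, 4–6, 0–4, 3–5, 1–3, 0–7; total weight 2+4+5+5+5+7+10 = 38.

38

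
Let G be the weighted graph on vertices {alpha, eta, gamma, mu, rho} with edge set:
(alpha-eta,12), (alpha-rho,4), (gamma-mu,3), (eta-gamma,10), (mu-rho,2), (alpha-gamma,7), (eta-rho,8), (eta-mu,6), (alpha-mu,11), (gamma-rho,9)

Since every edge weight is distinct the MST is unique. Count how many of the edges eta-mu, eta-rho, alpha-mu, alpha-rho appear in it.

Kruskal: consider edges lightest-first.
mu-rho (2): add. Components now {eta} {mu,rho} {alpha} {gamma}
gamma-mu (3): add. Components now {eta} {gamma,mu,rho} {alpha}
alpha-rho (4): add. Components now {eta} {alpha,gamma,mu,rho}
eta-mu (6): add. Components now {alpha,eta,gamma,mu,rho}
MST edge set: {mu-rho, gamma-mu, alpha-rho, eta-mu}.
Of the listed edges, {eta-mu, alpha-rho} are in the MST → 2.

2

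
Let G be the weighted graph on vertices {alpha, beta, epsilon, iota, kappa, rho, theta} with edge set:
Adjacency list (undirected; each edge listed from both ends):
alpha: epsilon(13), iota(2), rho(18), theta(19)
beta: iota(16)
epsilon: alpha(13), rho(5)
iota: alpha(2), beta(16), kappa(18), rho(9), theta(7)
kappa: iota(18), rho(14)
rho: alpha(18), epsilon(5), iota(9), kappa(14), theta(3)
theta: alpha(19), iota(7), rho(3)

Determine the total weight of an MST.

Prim's algorithm from alpha:
Step 1: frontier [alpha-iota 2, alpha-epsilon 13, alpha-rho 18, alpha-theta 19] → take alpha-iota (2); add iota.
Step 2: frontier [alpha-epsilon 13, alpha-rho 18, alpha-theta 19, iota-theta 7, iota-rho 9, beta-iota 16, iota-kappa 18] → take iota-theta (7); add theta.
Step 3: frontier [alpha-epsilon 13, alpha-rho 18, iota-rho 9, beta-iota 16, iota-kappa 18, rho-theta 3] → take rho-theta (3); add rho.
Step 4: frontier [alpha-epsilon 13, beta-iota 16, iota-kappa 18, epsilon-rho 5, kappa-rho 14] → take epsilon-rho (5); add epsilon.
Step 5: frontier [beta-iota 16, iota-kappa 18, kappa-rho 14] → take kappa-rho (14); add kappa.
Step 6: frontier [beta-iota 16] → take beta-iota (16); add beta.
MST edges: alpha-iota, iota-theta, rho-theta, epsilon-rho, kappa-rho, beta-iota; total weight 2+7+3+5+14+16 = 47.

47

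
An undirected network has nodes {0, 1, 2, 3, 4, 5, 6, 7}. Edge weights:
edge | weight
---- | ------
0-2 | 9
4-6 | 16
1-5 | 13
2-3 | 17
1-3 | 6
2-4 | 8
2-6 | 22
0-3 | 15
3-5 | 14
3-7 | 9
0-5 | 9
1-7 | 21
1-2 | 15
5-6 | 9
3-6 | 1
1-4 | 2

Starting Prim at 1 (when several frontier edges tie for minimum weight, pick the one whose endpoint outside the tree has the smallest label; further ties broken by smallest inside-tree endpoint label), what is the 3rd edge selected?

Grow the tree from 1 using Prim:
Step 1: cheapest edge leaving the tree is 1-4 (2); add 4.
Step 2: cheapest edge leaving the tree is 1-3 (6); add 3.
Step 3: cheapest edge leaving the tree is 3-6 (1); add 6.
Step 4: cheapest edge leaving the tree is 2-4 (8); add 2.
Step 5: cheapest edge leaving the tree is 0-2 (9); add 0.
Step 6: cheapest edge leaving the tree is 0-5 (9); add 5.
Step 7: cheapest edge leaving the tree is 3-7 (9); add 7.
The 3rd edge added is 3-6.

3-6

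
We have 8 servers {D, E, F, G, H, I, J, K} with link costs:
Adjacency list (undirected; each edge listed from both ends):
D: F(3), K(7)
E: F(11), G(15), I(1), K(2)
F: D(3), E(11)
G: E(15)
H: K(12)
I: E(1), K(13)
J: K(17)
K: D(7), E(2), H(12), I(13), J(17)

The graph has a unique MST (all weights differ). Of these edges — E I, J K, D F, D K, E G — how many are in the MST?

Kruskal's algorithm — process edges by increasing weight (ties by edge label):
E I (1): add — endpoints in different components.
E K (2): add — endpoints in different components.
D F (3): add — endpoints in different components.
D K (7): add — endpoints in different components.
E F (11): skip — E and F already connected.
H K (12): add — endpoints in different components.
I K (13): skip — I and K already connected.
E G (15): add — endpoints in different components.
J K (17): add — endpoints in different components.
MST edge set: {E I, E K, D F, D K, H K, E G, J K}.
Of the listed edges, {E I, J K, D F, D K, E G} are in the MST → 5.

5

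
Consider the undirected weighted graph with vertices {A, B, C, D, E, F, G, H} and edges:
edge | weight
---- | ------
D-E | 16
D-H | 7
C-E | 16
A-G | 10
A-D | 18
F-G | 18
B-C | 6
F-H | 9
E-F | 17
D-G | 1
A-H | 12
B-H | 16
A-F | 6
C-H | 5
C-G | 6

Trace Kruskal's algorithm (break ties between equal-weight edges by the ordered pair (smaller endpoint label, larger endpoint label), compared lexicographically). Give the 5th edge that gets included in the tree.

Sort edges by weight, then run Kruskal:
D-G (1): add — endpoints in different components.
C-H (5): add — endpoints in different components.
A-F (6): add — endpoints in different components.
B-C (6): add — endpoints in different components.
C-G (6): add — endpoints in different components.
D-H (7): skip — D and H already connected.
F-H (9): add — endpoints in different components.
A-G (10): skip — A and G already connected.
A-H (12): skip — A and H already connected.
B-H (16): skip — B and H already connected.
C-E (16): add — endpoints in different components.
The 5th edge added is C-G.

C-G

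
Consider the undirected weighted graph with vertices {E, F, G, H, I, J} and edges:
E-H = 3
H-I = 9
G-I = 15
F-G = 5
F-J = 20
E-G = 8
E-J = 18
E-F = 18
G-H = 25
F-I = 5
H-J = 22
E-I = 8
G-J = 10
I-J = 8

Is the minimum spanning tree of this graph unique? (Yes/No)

No

Kruskal: consider edges lightest-first.
E-H (3): add. Components now {E,H} {F} {G} {I} {J}
F-G (5): add. Components now {E,H} {F,G} {I} {J}
F-I (5): add. Components now {E,H} {F,G,I} {J}
E-G (8): add. Components now {E,F,G,H,I} {J}
E-I (8): skip — E and I already connected.
I-J (8): add. Components now {E,F,G,H,I,J}
Non-tree edge E-I has weight 8, equal to the heaviest edge on its tree cycle — swapping gives another MST of the same weight. Not unique.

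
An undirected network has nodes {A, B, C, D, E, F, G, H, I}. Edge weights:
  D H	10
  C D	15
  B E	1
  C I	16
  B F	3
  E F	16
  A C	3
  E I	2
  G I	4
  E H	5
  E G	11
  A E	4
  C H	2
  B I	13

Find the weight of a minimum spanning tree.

Kruskal: consider edges lightest-first.
B E (1): add — endpoints in different components.
C H (2): add — endpoints in different components.
E I (2): add — endpoints in different components.
A C (3): add — endpoints in different components.
B F (3): add — endpoints in different components.
A E (4): add — endpoints in different components.
G I (4): add — endpoints in different components.
E H (5): skip — E and H already connected.
D H (10): add — endpoints in different components.
MST edges: B E, C H, E I, A C, B F, A E, G I, D H; total weight 1+2+2+3+3+4+4+10 = 29.

29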